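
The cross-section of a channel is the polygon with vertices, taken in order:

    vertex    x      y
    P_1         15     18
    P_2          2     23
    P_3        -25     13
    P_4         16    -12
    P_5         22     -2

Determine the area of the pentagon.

830

Apply the surveyor's formula: 2A = Σ (x_i·y_{i+1} − x_{i+1}·y_i), indices taken mod 5.
Σ = (309) + (601) + (92) + (232) + (426) = 1660
Area = |Σ|/2 = 830.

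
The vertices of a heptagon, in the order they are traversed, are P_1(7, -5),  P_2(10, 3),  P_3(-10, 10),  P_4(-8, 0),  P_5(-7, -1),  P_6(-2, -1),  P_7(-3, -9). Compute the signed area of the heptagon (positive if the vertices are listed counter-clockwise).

Σ = (71) + (130) + (80) + (8) + (5) + (15) + (78) = 387
Signed area = Σ/2 = 193.5 (positive ⇒ counter-clockwise traversal).

193.5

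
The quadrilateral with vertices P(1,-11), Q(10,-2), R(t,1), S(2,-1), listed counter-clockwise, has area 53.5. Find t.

12

Write out the shoelace sum; only the two edges meeting at R involve t:
2·Area = [(10·1 − t·(-2)) + (t·(-1) − 2·1)] + 87
       = 1·t + 95 = 107
⇒ t = 12.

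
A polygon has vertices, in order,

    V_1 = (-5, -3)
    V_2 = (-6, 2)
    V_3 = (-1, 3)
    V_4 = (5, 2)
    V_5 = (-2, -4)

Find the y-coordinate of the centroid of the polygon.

Apply Gauss's area formula. First the cross-terms c_i = x_i·y_{i+1} − x_{i+1}·y_i:
  -28, -16, -17, -16, -14  ⇒  2A = -91, A = -45.5.
Then Σ (y_i + y_{i+1})·c_i = -7, so ȳ = -7 / (6·(-45.5)) = 1/39.

1/39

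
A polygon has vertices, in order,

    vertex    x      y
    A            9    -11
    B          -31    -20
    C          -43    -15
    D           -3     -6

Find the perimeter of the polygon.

|AB| = √((-40)² + (-9)²) = √1681 = 41
|BC| = √((-12)² + (5)²) = √169 = 13
|CD| = √((40)² + (9)²) = √1681 = 41
|DA| = √((12)² + (-5)²) = √169 = 13
Perimeter = 41 + 13 + 41 + 13 = 108.

108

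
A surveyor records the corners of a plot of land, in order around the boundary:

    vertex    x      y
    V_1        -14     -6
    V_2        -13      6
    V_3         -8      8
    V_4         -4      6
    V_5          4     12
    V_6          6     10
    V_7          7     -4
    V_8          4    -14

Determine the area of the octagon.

367

Apply the shoelace (surveyor's) formula: 2A = Σ (x_i·y_{i+1} − x_{i+1}·y_i), indices taken mod 8.
Σ = (-162) + (-56) + (-16) + (-72) + (-32) + (-94) + (-82) + (-220) = -734
Area = |Σ|/2 = 367.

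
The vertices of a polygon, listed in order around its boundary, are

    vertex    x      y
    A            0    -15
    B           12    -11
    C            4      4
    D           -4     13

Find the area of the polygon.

Apply Gauss's area formula: 2A = Σ (x_i·y_{i+1} − x_{i+1}·y_i), indices taken mod 4.
Cross-terms: 180, 92, 68, 60  ⇒  Σ = 400
Area = |Σ|/2 = 200.

200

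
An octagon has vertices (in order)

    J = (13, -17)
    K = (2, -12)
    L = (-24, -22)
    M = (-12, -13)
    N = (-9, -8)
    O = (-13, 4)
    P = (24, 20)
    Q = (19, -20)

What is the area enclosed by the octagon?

Apply the shoelace (surveyor's) formula: 2A = Σ (x_i·y_{i+1} − x_{i+1}·y_i), indices taken mod 8.
J→K: (13)(-12) − (2)(-17) = -122
K→L: (2)(-22) − (-24)(-12) = -332
L→M: (-24)(-13) − (-12)(-22) = 48
M→N: (-12)(-8) − (-9)(-13) = -21
N→O: (-9)(4) − (-13)(-8) = -140
O→P: (-13)(20) − (24)(4) = -356
P→Q: (24)(-20) − (19)(20) = -860
Q→J: (19)(-17) − (13)(-20) = -63
Σ = -1846
Area = |Σ|/2 = 923.

923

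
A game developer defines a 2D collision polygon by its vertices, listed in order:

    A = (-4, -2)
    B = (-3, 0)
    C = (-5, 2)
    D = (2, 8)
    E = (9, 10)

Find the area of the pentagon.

Apply the surveyor's formula: 2A = Σ (x_i·y_{i+1} − x_{i+1}·y_i), indices taken mod 5.
Σ = (-6) + (-6) + (-44) + (-52) + (22) = -86
Area = |Σ|/2 = 43.

43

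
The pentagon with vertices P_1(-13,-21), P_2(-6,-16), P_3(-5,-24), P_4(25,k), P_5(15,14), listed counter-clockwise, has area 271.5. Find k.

Write out the shoelace sum; only the two edges meeting at P_4 involve k:
2·Area = [((-5)·k − 25·(-24)) + (25·14 − 15·k)] + 13
       = -20·k + 963 = 543
⇒ k = 21.

21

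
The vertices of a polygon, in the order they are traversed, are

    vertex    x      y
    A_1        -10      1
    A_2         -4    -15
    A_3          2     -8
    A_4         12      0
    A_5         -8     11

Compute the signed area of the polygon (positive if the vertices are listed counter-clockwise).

A_1→A_2: (-10)(-15) − (-4)(1) = 154
A_2→A_3: (-4)(-8) − (2)(-15) = 62
A_3→A_4: (2)(0) − (12)(-8) = 96
A_4→A_5: (12)(11) − (-8)(0) = 132
A_5→A_1: (-8)(1) − (-10)(11) = 102
Σ = 546
Signed area = Σ/2 = 273 (positive ⇒ counter-clockwise traversal).

273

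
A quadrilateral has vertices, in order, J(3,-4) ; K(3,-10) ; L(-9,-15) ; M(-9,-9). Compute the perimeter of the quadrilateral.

38

|JK| = √((0)² + (-6)²) = √36 = 6
|KL| = √((-12)² + (-5)²) = √169 = 13
|LM| = √((0)² + (6)²) = √36 = 6
|MJ| = √((12)² + (5)²) = √169 = 13
Perimeter = 6 + 13 + 6 + 13 = 38.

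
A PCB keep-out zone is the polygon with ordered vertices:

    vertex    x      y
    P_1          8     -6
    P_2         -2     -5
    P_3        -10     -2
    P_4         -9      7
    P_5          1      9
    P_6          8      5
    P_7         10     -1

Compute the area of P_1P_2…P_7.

225.5

Σ = (-52) + (-46) + (-88) + (-88) + (-67) + (-58) + (-52) = -451
Area = |Σ|/2 = 225.5.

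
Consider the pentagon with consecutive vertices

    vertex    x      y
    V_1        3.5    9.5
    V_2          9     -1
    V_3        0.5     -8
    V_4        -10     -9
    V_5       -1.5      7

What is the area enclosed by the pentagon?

Apply Gauss's area formula: 2A = Σ (x_i·y_{i+1} − x_{i+1}·y_i), indices taken mod 5.
Σ = (-89) + (-71.5) + (-84.5) + (-83.5) + (-38.75) = -367.25
Area = |Σ|/2 = 183.625.

183.625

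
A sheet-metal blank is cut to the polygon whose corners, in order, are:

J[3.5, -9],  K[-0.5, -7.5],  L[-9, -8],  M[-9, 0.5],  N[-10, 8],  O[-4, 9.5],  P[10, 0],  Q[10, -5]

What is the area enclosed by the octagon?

259.125

Apply Gauss's area formula: 2A = Σ (x_i·y_{i+1} − x_{i+1}·y_i), indices taken mod 8.
Σ = (-30.75) + (-63.5) + (-76.5) + (-67) + (-63) + (-95) + (-50) + (-72.5) = -518.25
Area = |Σ|/2 = 259.125.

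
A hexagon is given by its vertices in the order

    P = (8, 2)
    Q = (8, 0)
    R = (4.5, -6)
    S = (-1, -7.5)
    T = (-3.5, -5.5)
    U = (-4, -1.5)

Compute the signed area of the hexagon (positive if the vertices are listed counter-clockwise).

-68.625

Apply the surveyor's formula: 2A = Σ (x_i·y_{i+1} − x_{i+1}·y_i), indices taken mod 6.
Σ = (-16) + (-48) + (-39.75) + (-20.75) + (-16.75) + (4) = -137.25
Signed area = Σ/2 = -68.625 (negative ⇒ clockwise traversal).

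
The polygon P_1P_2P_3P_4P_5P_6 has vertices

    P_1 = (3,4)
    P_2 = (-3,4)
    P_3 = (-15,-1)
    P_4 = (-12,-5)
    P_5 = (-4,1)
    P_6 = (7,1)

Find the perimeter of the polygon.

50

|P_1P_2| = √((-6)² + (0)²) = √36 = 6
|P_2P_3| = √((-12)² + (-5)²) = √169 = 13
|P_3P_4| = √((3)² + (-4)²) = √25 = 5
|P_4P_5| = √((8)² + (6)²) = √100 = 10
|P_5P_6| = √((11)² + (0)²) = √121 = 11
|P_6P_1| = √((-4)² + (3)²) = √25 = 5
Perimeter = 6 + 13 + 5 + 10 + 11 + 5 = 50.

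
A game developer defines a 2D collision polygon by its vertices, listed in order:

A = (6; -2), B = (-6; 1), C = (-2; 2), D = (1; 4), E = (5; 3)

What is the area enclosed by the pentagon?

Σ = (-6) + (-10) + (-10) + (-17) + (-28) = -71
Area = |Σ|/2 = 35.5.

35.5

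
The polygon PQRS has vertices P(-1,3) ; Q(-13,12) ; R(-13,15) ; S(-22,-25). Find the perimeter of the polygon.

94

|PQ| = √((-12)² + (9)²) = √225 = 15
|QR| = √((0)² + (3)²) = √9 = 3
|RS| = √((-9)² + (-40)²) = √1681 = 41
|SP| = √((21)² + (28)²) = √1225 = 35
Perimeter = 15 + 3 + 41 + 35 = 94.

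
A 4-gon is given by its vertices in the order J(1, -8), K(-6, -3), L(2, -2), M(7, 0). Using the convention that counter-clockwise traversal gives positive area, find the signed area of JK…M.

-37.5

Apply the shoelace formula: 2A = Σ (x_i·y_{i+1} − x_{i+1}·y_i), indices taken mod 4.
Σ = (-51) + (18) + (14) + (-56) = -75
Signed area = Σ/2 = -37.5 (negative ⇒ clockwise traversal).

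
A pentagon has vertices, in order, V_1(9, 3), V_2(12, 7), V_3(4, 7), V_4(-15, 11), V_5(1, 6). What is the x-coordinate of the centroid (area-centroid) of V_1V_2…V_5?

Apply the surveyor's formula. First the cross-terms c_i = x_i·y_{i+1} − x_{i+1}·y_i:
  27, 56, 149, -101, -51  ⇒  2A = 80, A = 40.
Then Σ (x_i + x_{i+1})·c_i = 728, so x̄ = 728 / (6·40) = 91/30.

91/30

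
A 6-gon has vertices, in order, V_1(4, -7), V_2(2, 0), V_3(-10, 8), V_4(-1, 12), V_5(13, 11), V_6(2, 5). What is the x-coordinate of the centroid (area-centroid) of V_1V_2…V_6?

Apply the shoelace formula. First the cross-terms c_i = x_i·y_{i+1} − x_{i+1}·y_i:
  14, 16, -112, -167, 43, -34  ⇒  2A = -240, A = -120.
Then Σ (x_i + x_{i+1})·c_i = -375, so x̄ = -375 / (6·(-120)) = 25/48.

25/48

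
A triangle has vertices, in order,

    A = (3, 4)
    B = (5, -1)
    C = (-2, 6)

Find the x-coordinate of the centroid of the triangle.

Apply the shoelace (surveyor's) formula. First the cross-terms c_i = x_i·y_{i+1} − x_{i+1}·y_i:
  -23, 28, -26  ⇒  2A = -21, A = -10.5.
Then Σ (x_i + x_{i+1})·c_i = -126, so x̄ = -126 / (6·(-10.5)) = 2.

2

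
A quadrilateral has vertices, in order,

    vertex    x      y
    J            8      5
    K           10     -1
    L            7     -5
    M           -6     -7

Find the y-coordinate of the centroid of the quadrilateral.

-461/231

Apply the shoelace (surveyor's) formula. First the cross-terms c_i = x_i·y_{i+1} − x_{i+1}·y_i:
  -58, -43, -79, 26  ⇒  2A = -154, A = -77.
Then Σ (y_i + y_{i+1})·c_i = 922, so ȳ = 922 / (6·(-77)) = -461/231.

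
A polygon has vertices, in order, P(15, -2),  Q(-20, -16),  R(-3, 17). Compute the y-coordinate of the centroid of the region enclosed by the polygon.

Apply Gauss's area formula. First the cross-terms c_i = x_i·y_{i+1} − x_{i+1}·y_i:
  -280, -388, -249  ⇒  2A = -917, A = -458.5.
Then Σ (y_i + y_{i+1})·c_i = 917, so ȳ = 917 / (6·(-458.5)) = -1/3.

-1/3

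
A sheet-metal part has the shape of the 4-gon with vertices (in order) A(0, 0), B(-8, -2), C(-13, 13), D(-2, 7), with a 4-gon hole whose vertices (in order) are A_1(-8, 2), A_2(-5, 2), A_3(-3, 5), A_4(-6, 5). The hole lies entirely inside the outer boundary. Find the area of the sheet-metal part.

88.5

Outer boundary:
Apply the shoelace formula: 2A = Σ (x_i·y_{i+1} − x_{i+1}·y_i), indices taken mod 4.
Σ = (0) + (-130) + (-65) + (0) = -195
Area = |Σ|/2 = 97.5.
Hole:
Apply the surveyor's formula: 2A = Σ (x_i·y_{i+1} − x_{i+1}·y_i), indices taken mod 4.
A_1→A_2: (-8)(2) − (-5)(2) = -6
A_2→A_3: (-5)(5) − (-3)(2) = -19
A_3→A_4: (-3)(5) − (-6)(5) = 15
A_4→A_1: (-6)(2) − (-8)(5) = 28
Σ = 18
Area = |Σ|/2 = 9.
Net area = 97.5 − 9 = 88.5.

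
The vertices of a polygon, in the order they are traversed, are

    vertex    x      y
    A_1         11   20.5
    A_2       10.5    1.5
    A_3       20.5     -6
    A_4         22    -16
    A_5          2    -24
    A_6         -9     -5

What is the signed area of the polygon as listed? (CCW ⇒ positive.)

Apply the surveyor's formula: 2A = Σ (x_i·y_{i+1} − x_{i+1}·y_i), indices taken mod 6.
Σ = (-198.75) + (-93.75) + (-196) + (-496) + (-226) + (-129.5) = -1340
Signed area = Σ/2 = -670 (negative ⇒ clockwise traversal).

-670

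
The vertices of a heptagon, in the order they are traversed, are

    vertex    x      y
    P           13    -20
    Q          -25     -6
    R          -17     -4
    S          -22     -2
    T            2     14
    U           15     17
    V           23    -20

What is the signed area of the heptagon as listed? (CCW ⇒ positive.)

-1002.5

Cross-terms: -578, -2, -54, -304, -176, -691, -200  ⇒  Σ = -2005
Signed area = Σ/2 = -1002.5 (negative ⇒ clockwise traversal).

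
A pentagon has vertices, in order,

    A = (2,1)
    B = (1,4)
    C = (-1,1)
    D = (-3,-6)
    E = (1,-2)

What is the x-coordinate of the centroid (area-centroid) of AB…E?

-4/19

Apply the shoelace (surveyor's) formula. First the cross-terms c_i = x_i·y_{i+1} − x_{i+1}·y_i:
  7, 5, 9, 12, 5  ⇒  2A = 38, A = 19.
Then Σ (x_i + x_{i+1})·c_i = -24, so x̄ = -24 / (6·19) = -4/19.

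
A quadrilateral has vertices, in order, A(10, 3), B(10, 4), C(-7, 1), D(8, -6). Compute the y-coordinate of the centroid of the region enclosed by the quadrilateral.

-27/83

Apply the shoelace formula. First the cross-terms c_i = x_i·y_{i+1} − x_{i+1}·y_i:
  10, 38, 34, 84  ⇒  2A = 166, A = 83.
Then Σ (y_i + y_{i+1})·c_i = -162, so ȳ = -162 / (6·83) = -27/83.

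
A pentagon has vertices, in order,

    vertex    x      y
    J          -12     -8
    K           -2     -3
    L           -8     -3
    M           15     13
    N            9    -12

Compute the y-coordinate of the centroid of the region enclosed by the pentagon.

-369/190

Apply the surveyor's formula. First the cross-terms c_i = x_i·y_{i+1} − x_{i+1}·y_i:
  20, -18, -59, -297, -216  ⇒  2A = -570, A = -285.
Then Σ (y_i + y_{i+1})·c_i = 3321, so ȳ = 3321 / (6·(-285)) = -369/190.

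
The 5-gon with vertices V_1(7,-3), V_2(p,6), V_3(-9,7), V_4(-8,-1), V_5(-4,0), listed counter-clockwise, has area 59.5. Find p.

-5

Write out the shoelace sum; only the two edges meeting at V_2 involve p:
2·Area = [(7·6 − p·(-3)) + (p·7 − (-9)·6)] + 73
       = 10·p + 169 = 119
⇒ p = -5.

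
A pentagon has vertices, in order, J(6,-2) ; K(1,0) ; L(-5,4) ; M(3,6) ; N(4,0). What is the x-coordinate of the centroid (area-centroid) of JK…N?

Apply the shoelace formula. First the cross-terms c_i = x_i·y_{i+1} − x_{i+1}·y_i:
  2, 4, -42, -24, -8  ⇒  2A = -68, A = -34.
Then Σ (x_i + x_{i+1})·c_i = -166, so x̄ = -166 / (6·(-34)) = 83/102.

83/102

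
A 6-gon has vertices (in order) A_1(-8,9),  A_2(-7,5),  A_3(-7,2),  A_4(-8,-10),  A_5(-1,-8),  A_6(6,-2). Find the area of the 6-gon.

A_1→A_2: (-8)(5) − (-7)(9) = 23
A_2→A_3: (-7)(2) − (-7)(5) = 21
A_3→A_4: (-7)(-10) − (-8)(2) = 86
A_4→A_5: (-8)(-8) − (-1)(-10) = 54
A_5→A_6: (-1)(-2) − (6)(-8) = 50
A_6→A_1: (6)(9) − (-8)(-2) = 38
Σ = 272
Area = |Σ|/2 = 136.

136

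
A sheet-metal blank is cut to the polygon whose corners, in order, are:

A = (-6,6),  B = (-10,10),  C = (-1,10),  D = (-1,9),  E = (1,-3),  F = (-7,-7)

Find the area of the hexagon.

Σ = (0) + (-90) + (1) + (-6) + (-28) + (-84) = -207
Area = |Σ|/2 = 103.5.

103.5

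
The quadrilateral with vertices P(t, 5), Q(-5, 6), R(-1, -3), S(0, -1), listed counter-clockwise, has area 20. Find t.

Write out the shoelace sum; only the two edges meeting at P involve t:
2·Area = [(0·5 − t·(-1)) + (t·6 − (-5)·5)] + 22
       = 7·t + 47 = 40
⇒ t = -1.

-1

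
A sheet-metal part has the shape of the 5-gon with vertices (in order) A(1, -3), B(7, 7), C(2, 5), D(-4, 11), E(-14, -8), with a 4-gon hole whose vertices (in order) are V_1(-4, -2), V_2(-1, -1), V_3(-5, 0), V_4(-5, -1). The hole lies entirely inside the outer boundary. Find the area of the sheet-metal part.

Outer boundary:
Apply the surveyor's formula: 2A = Σ (x_i·y_{i+1} − x_{i+1}·y_i), indices taken mod 5.
Σ = (28) + (21) + (42) + (186) + (50) = 327
Area = |Σ|/2 = 163.5.
Hole:
Apply the shoelace (surveyor's) formula: 2A = Σ (x_i·y_{i+1} − x_{i+1}·y_i), indices taken mod 4.
Σ = (2) + (-5) + (5) + (6) = 8
Area = |Σ|/2 = 4.
Net area = 163.5 − 4 = 159.5.

159.5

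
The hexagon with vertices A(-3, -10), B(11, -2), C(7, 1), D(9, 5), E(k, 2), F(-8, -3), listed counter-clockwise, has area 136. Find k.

The doubled signed area Σ (x_i y_{i+1} − x_{i+1} y_i) is linear in k.
With k=0 it equals 272; the coefficient of k is -8 (from the two edges through E).
So -8·k + 272 = 2·136 = 272 ⇒ k = 0.

0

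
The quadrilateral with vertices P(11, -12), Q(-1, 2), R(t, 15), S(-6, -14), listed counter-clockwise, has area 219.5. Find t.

The doubled signed area Σ (x_i y_{i+1} − x_{i+1} y_i) is linear in t.
With t=0 it equals 311; the coefficient of t is -16 (from the two edges through R).
So -16·t + 311 = 2·219.5 = 439 ⇒ t = -8.

-8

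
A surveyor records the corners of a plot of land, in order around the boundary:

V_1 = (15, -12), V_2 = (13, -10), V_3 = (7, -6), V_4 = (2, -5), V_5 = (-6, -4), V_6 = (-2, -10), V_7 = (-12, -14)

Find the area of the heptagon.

125.5

Apply the shoelace (surveyor's) formula: 2A = Σ (x_i·y_{i+1} − x_{i+1}·y_i), indices taken mod 7.
V_1→V_2: (15)(-10) − (13)(-12) = 6
V_2→V_3: (13)(-6) − (7)(-10) = -8
V_3→V_4: (7)(-5) − (2)(-6) = -23
V_4→V_5: (2)(-4) − (-6)(-5) = -38
V_5→V_6: (-6)(-10) − (-2)(-4) = 52
V_6→V_7: (-2)(-14) − (-12)(-10) = -92
V_7→V_1: (-12)(-12) − (15)(-14) = 354
Σ = 251
Area = |Σ|/2 = 125.5.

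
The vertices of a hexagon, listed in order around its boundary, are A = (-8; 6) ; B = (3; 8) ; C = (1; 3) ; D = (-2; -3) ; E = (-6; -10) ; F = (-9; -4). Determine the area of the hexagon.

Apply the shoelace formula: 2A = Σ (x_i·y_{i+1} − x_{i+1}·y_i), indices taken mod 6.
Cross-terms: -82, 1, 3, 2, -66, -86  ⇒  Σ = -228
Area = |Σ|/2 = 114.

114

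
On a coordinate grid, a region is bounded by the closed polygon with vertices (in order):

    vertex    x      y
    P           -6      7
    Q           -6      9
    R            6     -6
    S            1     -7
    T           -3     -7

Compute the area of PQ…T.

78.5

Apply the shoelace (surveyor's) formula: 2A = Σ (x_i·y_{i+1} − x_{i+1}·y_i), indices taken mod 5.
Σ = (-12) + (-18) + (-36) + (-28) + (-63) = -157
Area = |Σ|/2 = 78.5.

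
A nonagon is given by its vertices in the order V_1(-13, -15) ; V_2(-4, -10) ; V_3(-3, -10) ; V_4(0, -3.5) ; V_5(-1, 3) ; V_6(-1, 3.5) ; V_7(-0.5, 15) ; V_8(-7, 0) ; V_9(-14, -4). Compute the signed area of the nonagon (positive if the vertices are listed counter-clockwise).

182.125

V_1→V_2: (-13)(-10) − (-4)(-15) = 70
V_2→V_3: (-4)(-10) − (-3)(-10) = 10
V_3→V_4: (-3)(-3.5) − (0)(-10) = 10.5
V_4→V_5: (0)(3) − (-1)(-3.5) = -3.5
V_5→V_6: (-1)(3.5) − (-1)(3) = -0.5
V_6→V_7: (-1)(15) − (-0.5)(3.5) = -13.25
V_7→V_8: (-0.5)(0) − (-7)(15) = 105
V_8→V_9: (-7)(-4) − (-14)(0) = 28
V_9→V_1: (-14)(-15) − (-13)(-4) = 158
Σ = 364.25
Signed area = Σ/2 = 182.125 (positive ⇒ counter-clockwise traversal).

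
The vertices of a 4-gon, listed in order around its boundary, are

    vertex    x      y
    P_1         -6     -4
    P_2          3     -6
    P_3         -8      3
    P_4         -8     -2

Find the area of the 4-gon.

Apply the shoelace formula: 2A = Σ (x_i·y_{i+1} − x_{i+1}·y_i), indices taken mod 4.
Cross-terms: 48, -39, 40, 20  ⇒  Σ = 69
Area = |Σ|/2 = 34.5.

34.5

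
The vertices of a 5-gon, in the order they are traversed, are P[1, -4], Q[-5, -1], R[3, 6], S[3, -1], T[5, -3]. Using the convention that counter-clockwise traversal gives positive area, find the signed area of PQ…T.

-45

Apply the shoelace formula: 2A = Σ (x_i·y_{i+1} − x_{i+1}·y_i), indices taken mod 5.
P→Q: (1)(-1) − (-5)(-4) = -21
Q→R: (-5)(6) − (3)(-1) = -27
R→S: (3)(-1) − (3)(6) = -21
S→T: (3)(-3) − (5)(-1) = -4
T→P: (5)(-4) − (1)(-3) = -17
Σ = -90
Signed area = Σ/2 = -45 (negative ⇒ clockwise traversal).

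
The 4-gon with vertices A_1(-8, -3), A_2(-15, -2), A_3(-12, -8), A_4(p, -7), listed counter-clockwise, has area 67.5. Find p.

8

Write out the shoelace sum; only the two edges meeting at A_4 involve p:
2·Area = [((-12)·(-7) − p·(-8)) + (p·(-3) − (-8)·(-7))] + 67
       = 5·p + 95 = 135
⇒ p = 8.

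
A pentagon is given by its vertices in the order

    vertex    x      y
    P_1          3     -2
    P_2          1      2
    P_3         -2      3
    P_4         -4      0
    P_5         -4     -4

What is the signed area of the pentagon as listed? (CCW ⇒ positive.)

31.5

Apply Gauss's area formula: 2A = Σ (x_i·y_{i+1} − x_{i+1}·y_i), indices taken mod 5.
Σ = (8) + (7) + (12) + (16) + (20) = 63
Signed area = Σ/2 = 31.5 (positive ⇒ counter-clockwise traversal).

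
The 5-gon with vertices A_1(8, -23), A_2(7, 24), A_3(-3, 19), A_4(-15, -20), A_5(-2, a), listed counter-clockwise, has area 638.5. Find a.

-16

Write out the shoelace sum; only the two edges meeting at A_5 involve a:
2·Area = [((-15)·a − (-2)·(-20)) + ((-2)·(-23) − 8·a)] + 903
       = -23·a + 909 = 1277
⇒ a = -16.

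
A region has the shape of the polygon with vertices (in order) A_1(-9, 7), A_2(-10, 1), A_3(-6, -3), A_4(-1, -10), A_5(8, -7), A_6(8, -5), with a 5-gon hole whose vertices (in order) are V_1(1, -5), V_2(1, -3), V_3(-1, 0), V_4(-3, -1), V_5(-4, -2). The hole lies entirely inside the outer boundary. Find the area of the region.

122

Outer boundary:
Apply the surveyor's formula: 2A = Σ (x_i·y_{i+1} − x_{i+1}·y_i), indices taken mod 6.
Cross-terms: 61, 36, 57, 87, 16, 11  ⇒  Σ = 268
Area = |Σ|/2 = 134.
Hole:
V_1→V_2: (1)(-3) − (1)(-5) = 2
V_2→V_3: (1)(0) − (-1)(-3) = -3
V_3→V_4: (-1)(-1) − (-3)(0) = 1
V_4→V_5: (-3)(-2) − (-4)(-1) = 2
V_5→V_1: (-4)(-5) − (1)(-2) = 22
Σ = 24
Area = |Σ|/2 = 12.
Net area = 134 − 12 = 122.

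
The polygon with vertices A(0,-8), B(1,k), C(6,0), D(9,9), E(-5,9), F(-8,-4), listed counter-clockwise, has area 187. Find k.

The doubled signed area Σ (x_i y_{i+1} − x_{i+1} y_i) is linear in k.
With k=0 it equals 344; the coefficient of k is -6 (from the two edges through B).
So -6·k + 344 = 2·187 = 374 ⇒ k = -5.

-5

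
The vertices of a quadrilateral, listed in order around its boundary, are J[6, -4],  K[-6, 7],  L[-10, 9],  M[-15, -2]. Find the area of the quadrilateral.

Σ = (18) + (16) + (155) + (72) = 261
Area = |Σ|/2 = 130.5.

130.5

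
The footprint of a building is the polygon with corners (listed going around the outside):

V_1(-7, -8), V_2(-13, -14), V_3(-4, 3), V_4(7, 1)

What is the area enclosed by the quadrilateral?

Apply the shoelace formula: 2A = Σ (x_i·y_{i+1} − x_{i+1}·y_i), indices taken mod 4.
Σ = (-6) + (-95) + (-25) + (-49) = -175
Area = |Σ|/2 = 87.5.

87.5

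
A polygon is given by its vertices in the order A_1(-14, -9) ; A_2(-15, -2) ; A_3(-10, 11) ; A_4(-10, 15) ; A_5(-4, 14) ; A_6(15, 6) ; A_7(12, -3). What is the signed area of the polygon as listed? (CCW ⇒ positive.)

-456.5

Σ = (-107) + (-185) + (-40) + (-80) + (-234) + (-117) + (-150) = -913
Signed area = Σ/2 = -456.5 (negative ⇒ clockwise traversal).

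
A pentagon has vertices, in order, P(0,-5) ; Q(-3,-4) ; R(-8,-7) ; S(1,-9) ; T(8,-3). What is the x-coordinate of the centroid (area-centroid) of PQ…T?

-43/123

Apply the surveyor's formula. First the cross-terms c_i = x_i·y_{i+1} − x_{i+1}·y_i:
  -15, -11, 79, 69, -40  ⇒  2A = 82, A = 41.
Then Σ (x_i + x_{i+1})·c_i = -86, so x̄ = -86 / (6·41) = -43/123.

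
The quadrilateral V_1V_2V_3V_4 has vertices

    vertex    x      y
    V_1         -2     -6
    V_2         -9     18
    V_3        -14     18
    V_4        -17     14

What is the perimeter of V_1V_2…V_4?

60

|V_1V_2| = √((-7)² + (24)²) = √625 = 25
|V_2V_3| = √((-5)² + (0)²) = √25 = 5
|V_3V_4| = √((-3)² + (-4)²) = √25 = 5
|V_4V_1| = √((15)² + (-20)²) = √625 = 25
Perimeter = 25 + 5 + 5 + 25 = 60.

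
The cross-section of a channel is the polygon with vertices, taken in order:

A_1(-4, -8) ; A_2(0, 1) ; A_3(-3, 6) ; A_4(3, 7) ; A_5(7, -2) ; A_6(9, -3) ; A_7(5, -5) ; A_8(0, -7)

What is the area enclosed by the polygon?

95.5

Apply Gauss's area formula: 2A = Σ (x_i·y_{i+1} − x_{i+1}·y_i), indices taken mod 8.
A_1→A_2: (-4)(1) − (0)(-8) = -4
A_2→A_3: (0)(6) − (-3)(1) = 3
A_3→A_4: (-3)(7) − (3)(6) = -39
A_4→A_5: (3)(-2) − (7)(7) = -55
A_5→A_6: (7)(-3) − (9)(-2) = -3
A_6→A_7: (9)(-5) − (5)(-3) = -30
A_7→A_8: (5)(-7) − (0)(-5) = -35
A_8→A_1: (0)(-8) − (-4)(-7) = -28
Σ = -191
Area = |Σ|/2 = 95.5.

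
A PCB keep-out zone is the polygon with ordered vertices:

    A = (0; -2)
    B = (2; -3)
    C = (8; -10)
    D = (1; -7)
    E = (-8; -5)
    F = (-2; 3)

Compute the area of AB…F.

64.5

Cross-terms: 4, 4, -46, -61, -34, 4  ⇒  Σ = -129
Area = |Σ|/2 = 64.5.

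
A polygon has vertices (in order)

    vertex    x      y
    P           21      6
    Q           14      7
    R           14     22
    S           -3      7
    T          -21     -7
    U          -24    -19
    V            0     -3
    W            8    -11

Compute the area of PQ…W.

Apply Gauss's area formula: 2A = Σ (x_i·y_{i+1} − x_{i+1}·y_i), indices taken mod 8.
Cross-terms: 63, 210, 164, 168, 231, 72, 24, 279  ⇒  Σ = 1211
Area = |Σ|/2 = 605.5.

605.5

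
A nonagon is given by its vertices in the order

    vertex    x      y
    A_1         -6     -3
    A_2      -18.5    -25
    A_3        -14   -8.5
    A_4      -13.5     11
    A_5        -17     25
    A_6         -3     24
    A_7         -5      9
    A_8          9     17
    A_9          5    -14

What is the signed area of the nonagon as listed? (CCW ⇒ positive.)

-616.75

Apply the shoelace formula: 2A = Σ (x_i·y_{i+1} − x_{i+1}·y_i), indices taken mod 9.
Cross-terms: 94.5, -192.75, -268.75, -150.5, -333, 93, -166, -211, -99  ⇒  Σ = -1233.5
Signed area = Σ/2 = -616.75 (negative ⇒ clockwise traversal).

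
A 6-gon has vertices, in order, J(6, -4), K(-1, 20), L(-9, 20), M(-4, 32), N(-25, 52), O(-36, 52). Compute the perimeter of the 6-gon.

|JK| = √((-7)² + (24)²) = √625 = 25
|KL| = √((-8)² + (0)²) = √64 = 8
|LM| = √((5)² + (12)²) = √169 = 13
|MN| = √((-21)² + (20)²) = √841 = 29
|NO| = √((-11)² + (0)²) = √121 = 11
|OJ| = √((42)² + (-56)²) = √4900 = 70
Perimeter = 25 + 8 + 13 + 29 + 11 + 70 = 156.

156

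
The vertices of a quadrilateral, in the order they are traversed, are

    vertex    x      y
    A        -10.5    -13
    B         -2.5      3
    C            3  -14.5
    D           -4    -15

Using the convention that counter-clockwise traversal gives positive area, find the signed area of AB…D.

Apply the shoelace (surveyor's) formula: 2A = Σ (x_i·y_{i+1} − x_{i+1}·y_i), indices taken mod 4.
Σ = (-64) + (27.25) + (-103) + (-105.5) = -245.25
Signed area = Σ/2 = -122.625 (negative ⇒ clockwise traversal).

-122.625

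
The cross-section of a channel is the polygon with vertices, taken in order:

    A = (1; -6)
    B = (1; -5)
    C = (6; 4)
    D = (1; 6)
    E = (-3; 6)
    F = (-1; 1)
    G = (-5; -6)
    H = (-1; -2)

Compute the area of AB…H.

58.5

Σ = (1) + (34) + (32) + (24) + (3) + (11) + (4) + (8) = 117
Area = |Σ|/2 = 58.5.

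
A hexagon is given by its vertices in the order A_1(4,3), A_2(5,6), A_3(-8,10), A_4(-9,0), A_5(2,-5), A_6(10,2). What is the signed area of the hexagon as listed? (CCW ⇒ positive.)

159

Cross-terms: 9, 98, 90, 45, 54, 22  ⇒  Σ = 318
Signed area = Σ/2 = 159 (positive ⇒ counter-clockwise traversal).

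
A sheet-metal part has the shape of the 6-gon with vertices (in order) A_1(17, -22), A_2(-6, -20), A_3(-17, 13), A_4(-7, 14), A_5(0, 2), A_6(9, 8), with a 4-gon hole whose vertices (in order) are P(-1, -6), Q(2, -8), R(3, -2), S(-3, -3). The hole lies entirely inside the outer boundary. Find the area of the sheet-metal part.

681.5

Outer boundary:
Apply the shoelace formula: 2A = Σ (x_i·y_{i+1} − x_{i+1}·y_i), indices taken mod 6.
Σ = (-472) + (-418) + (-147) + (-14) + (-18) + (-334) = -1403
Area = |Σ|/2 = 701.5.
Hole:
Apply the surveyor's formula: 2A = Σ (x_i·y_{i+1} − x_{i+1}·y_i), indices taken mod 4.
Σ = (20) + (20) + (-15) + (15) = 40
Area = |Σ|/2 = 20.
Net area = 701.5 − 20 = 681.5.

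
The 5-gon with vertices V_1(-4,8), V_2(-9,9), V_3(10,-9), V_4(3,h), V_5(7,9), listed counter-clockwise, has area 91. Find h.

3

Write out the shoelace sum; only the two edges meeting at V_4 involve h:
2·Area = [(10·h − 3·(-9)) + (3·9 − 7·h)] + 119
       = 3·h + 173 = 182
⇒ h = 3.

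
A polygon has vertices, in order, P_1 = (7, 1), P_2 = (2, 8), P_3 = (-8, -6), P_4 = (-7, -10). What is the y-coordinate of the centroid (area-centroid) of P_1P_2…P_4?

Apply the shoelace (surveyor's) formula. First the cross-terms c_i = x_i·y_{i+1} − x_{i+1}·y_i:
  54, 52, 38, 63  ⇒  2A = 207, A = 103.5.
Then Σ (y_i + y_{i+1})·c_i = -585, so ȳ = -585 / (6·103.5) = -65/69.

-65/69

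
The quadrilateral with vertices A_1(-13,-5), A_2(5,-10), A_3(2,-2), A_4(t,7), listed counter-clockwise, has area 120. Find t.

Write out the shoelace sum; only the two edges meeting at A_4 involve t:
2·Area = [(2·7 − t·(-2)) + (t·(-5) − (-13)·7)] + 165
       = -3·t + 270 = 240
⇒ t = 10.

10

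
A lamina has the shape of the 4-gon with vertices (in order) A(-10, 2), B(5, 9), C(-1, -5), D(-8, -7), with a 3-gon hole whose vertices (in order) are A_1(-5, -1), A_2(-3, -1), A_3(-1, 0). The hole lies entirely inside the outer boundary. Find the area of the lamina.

116.5

Outer boundary:
Apply the surveyor's formula: 2A = Σ (x_i·y_{i+1} − x_{i+1}·y_i), indices taken mod 4.
Σ = (-100) + (-16) + (-33) + (-86) = -235
Area = |Σ|/2 = 117.5.
Hole:
Apply the shoelace formula: 2A = Σ (x_i·y_{i+1} − x_{i+1}·y_i), indices taken mod 3.
A_1→A_2: (-5)(-1) − (-3)(-1) = 2
A_2→A_3: (-3)(0) − (-1)(-1) = -1
A_3→A_1: (-1)(-1) − (-5)(0) = 1
Σ = 2
Area = |Σ|/2 = 1.
Net area = 117.5 − 1 = 116.5.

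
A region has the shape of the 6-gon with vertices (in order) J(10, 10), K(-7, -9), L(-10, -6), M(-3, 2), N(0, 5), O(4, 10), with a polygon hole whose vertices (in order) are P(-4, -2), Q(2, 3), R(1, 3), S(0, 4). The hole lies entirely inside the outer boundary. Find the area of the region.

Outer boundary:
Apply the surveyor's formula: 2A = Σ (x_i·y_{i+1} − x_{i+1}·y_i), indices taken mod 6.
Σ = (-20) + (-48) + (-38) + (-15) + (-20) + (-60) = -201
Area = |Σ|/2 = 100.5.
Hole:
Σ = (-8) + (3) + (4) + (16) = 15
Area = |Σ|/2 = 7.5.
Net area = 100.5 − 7.5 = 93.

93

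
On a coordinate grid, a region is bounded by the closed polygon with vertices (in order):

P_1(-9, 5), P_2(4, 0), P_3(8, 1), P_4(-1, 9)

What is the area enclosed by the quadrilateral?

66.5

Apply the surveyor's formula: 2A = Σ (x_i·y_{i+1} − x_{i+1}·y_i), indices taken mod 4.
Σ = (-20) + (4) + (73) + (76) = 133
Area = |Σ|/2 = 66.5.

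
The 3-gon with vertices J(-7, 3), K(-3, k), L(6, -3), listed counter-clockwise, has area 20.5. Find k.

The doubled signed area Σ (x_i y_{i+1} − x_{i+1} y_i) is linear in k.
With k=0 it equals 15; the coefficient of k is -13 (from the two edges through K).
So -13·k + 15 = 2·20.5 = 41 ⇒ k = -2.

-2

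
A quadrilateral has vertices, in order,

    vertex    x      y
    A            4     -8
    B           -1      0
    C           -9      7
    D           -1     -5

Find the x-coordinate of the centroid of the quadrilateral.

Apply the shoelace formula. First the cross-terms c_i = x_i·y_{i+1} − x_{i+1}·y_i:
  -8, -7, 52, 28  ⇒  2A = 65, A = 32.5.
Then Σ (x_i + x_{i+1})·c_i = -390, so x̄ = -390 / (6·32.5) = -2.

-2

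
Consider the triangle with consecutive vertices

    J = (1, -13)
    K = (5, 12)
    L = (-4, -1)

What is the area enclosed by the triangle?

Apply Gauss's area formula: 2A = Σ (x_i·y_{i+1} − x_{i+1}·y_i), indices taken mod 3.
Σ = (77) + (43) + (53) = 173
Area = |Σ|/2 = 86.5.

86.5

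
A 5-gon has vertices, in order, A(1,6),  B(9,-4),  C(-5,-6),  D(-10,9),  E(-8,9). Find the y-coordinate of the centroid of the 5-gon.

145/156

Apply the shoelace (surveyor's) formula. First the cross-terms c_i = x_i·y_{i+1} − x_{i+1}·y_i:
  -58, -74, -105, -18, -57  ⇒  2A = -312, A = -156.
Then Σ (y_i + y_{i+1})·c_i = -870, so ȳ = -870 / (6·(-156)) = 145/156.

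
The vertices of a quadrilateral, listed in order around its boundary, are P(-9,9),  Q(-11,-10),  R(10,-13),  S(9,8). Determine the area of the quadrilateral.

Apply the shoelace formula: 2A = Σ (x_i·y_{i+1} − x_{i+1}·y_i), indices taken mod 4.
Σ = (189) + (243) + (197) + (153) = 782
Area = |Σ|/2 = 391.

391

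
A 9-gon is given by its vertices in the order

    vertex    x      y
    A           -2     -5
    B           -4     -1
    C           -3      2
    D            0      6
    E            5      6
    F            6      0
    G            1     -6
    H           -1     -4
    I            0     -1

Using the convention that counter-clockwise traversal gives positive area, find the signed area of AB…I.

Apply the surveyor's formula: 2A = Σ (x_i·y_{i+1} − x_{i+1}·y_i), indices taken mod 9.
Σ = (-18) + (-11) + (-18) + (-30) + (-36) + (-36) + (-10) + (1) + (-2) = -160
Signed area = Σ/2 = -80 (negative ⇒ clockwise traversal).

-80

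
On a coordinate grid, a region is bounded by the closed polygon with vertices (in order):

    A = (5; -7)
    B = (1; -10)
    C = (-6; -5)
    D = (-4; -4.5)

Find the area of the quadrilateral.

Apply the shoelace formula: 2A = Σ (x_i·y_{i+1} − x_{i+1}·y_i), indices taken mod 4.
A→B: (5)(-10) − (1)(-7) = -43
B→C: (1)(-5) − (-6)(-10) = -65
C→D: (-6)(-4.5) − (-4)(-5) = 7
D→A: (-4)(-7) − (5)(-4.5) = 50.5
Σ = -50.5
Area = |Σ|/2 = 25.25.

25.25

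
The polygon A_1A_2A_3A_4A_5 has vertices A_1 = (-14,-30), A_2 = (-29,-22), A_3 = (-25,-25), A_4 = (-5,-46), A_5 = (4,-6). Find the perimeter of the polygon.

122

|A_1A_2| = √((-15)² + (8)²) = √289 = 17
|A_2A_3| = √((4)² + (-3)²) = √25 = 5
|A_3A_4| = √((20)² + (-21)²) = √841 = 29
|A_4A_5| = √((9)² + (40)²) = √1681 = 41
|A_5A_1| = √((-18)² + (-24)²) = √900 = 30
Perimeter = 17 + 5 + 29 + 41 + 30 = 122.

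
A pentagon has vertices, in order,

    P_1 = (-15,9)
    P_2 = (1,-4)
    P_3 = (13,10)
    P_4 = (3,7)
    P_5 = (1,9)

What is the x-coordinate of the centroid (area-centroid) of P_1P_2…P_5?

-31/39

Apply the shoelace (surveyor's) formula. First the cross-terms c_i = x_i·y_{i+1} − x_{i+1}·y_i:
  51, 62, 61, 20, 144  ⇒  2A = 338, A = 169.
Then Σ (x_i + x_{i+1})·c_i = -806, so x̄ = -806 / (6·169) = -31/39.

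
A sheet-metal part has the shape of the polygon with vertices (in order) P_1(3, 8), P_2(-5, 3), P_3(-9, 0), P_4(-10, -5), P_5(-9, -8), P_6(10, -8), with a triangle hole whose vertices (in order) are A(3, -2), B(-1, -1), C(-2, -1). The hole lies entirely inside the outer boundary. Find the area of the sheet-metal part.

Outer boundary:
Cross-terms: 49, 27, 45, 35, 152, 104  ⇒  Σ = 412
Area = |Σ|/2 = 206.
Hole:
Apply Gauss's area formula: 2A = Σ (x_i·y_{i+1} − x_{i+1}·y_i), indices taken mod 3.
A→B: (3)(-1) − (-1)(-2) = -5
B→C: (-1)(-1) − (-2)(-1) = -1
C→A: (-2)(-2) − (3)(-1) = 7
Σ = 1
Area = |Σ|/2 = 0.5.
Net area = 206 − 0.5 = 205.5.

205.5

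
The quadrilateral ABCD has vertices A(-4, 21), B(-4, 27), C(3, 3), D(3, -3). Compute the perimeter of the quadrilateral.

62

|AB| = √((0)² + (6)²) = √36 = 6
|BC| = √((7)² + (-24)²) = √625 = 25
|CD| = √((0)² + (-6)²) = √36 = 6
|DA| = √((-7)² + (24)²) = √625 = 25
Perimeter = 6 + 25 + 6 + 25 = 62.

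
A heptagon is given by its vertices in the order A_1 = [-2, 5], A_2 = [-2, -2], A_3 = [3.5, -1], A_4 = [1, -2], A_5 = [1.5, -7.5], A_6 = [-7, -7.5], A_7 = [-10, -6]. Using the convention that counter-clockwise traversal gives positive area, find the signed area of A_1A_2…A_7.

-73.125

Apply Gauss's area formula: 2A = Σ (x_i·y_{i+1} − x_{i+1}·y_i), indices taken mod 7.
A_1→A_2: (-2)(-2) − (-2)(5) = 14
A_2→A_3: (-2)(-1) − (3.5)(-2) = 9
A_3→A_4: (3.5)(-2) − (1)(-1) = -6
A_4→A_5: (1)(-7.5) − (1.5)(-2) = -4.5
A_5→A_6: (1.5)(-7.5) − (-7)(-7.5) = -63.75
A_6→A_7: (-7)(-6) − (-10)(-7.5) = -33
A_7→A_1: (-10)(5) − (-2)(-6) = -62
Σ = -146.25
Signed area = Σ/2 = -73.125 (negative ⇒ clockwise traversal).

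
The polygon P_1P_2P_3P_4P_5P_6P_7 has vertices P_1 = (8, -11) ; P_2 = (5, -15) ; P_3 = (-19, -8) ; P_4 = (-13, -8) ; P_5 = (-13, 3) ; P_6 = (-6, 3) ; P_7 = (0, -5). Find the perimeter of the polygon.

74

|P_1P_2| = √((-3)² + (-4)²) = √25 = 5
|P_2P_3| = √((-24)² + (7)²) = √625 = 25
|P_3P_4| = √((6)² + (0)²) = √36 = 6
|P_4P_5| = √((0)² + (11)²) = √121 = 11
|P_5P_6| = √((7)² + (0)²) = √49 = 7
|P_6P_7| = √((6)² + (-8)²) = √100 = 10
|P_7P_1| = √((8)² + (-6)²) = √100 = 10
Perimeter = 5 + 25 + 6 + 11 + 7 + 10 + 10 = 74.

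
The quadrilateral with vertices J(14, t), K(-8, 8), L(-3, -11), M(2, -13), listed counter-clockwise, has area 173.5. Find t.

Write out the shoelace sum; only the two edges meeting at J involve t:
2·Area = [(2·t − 14·(-13)) + (14·8 − (-8)·t)] + 173
       = 10·t + 467 = 347
⇒ t = -12.

-12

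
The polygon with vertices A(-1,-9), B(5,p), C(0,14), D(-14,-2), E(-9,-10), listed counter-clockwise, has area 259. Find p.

Write out the shoelace sum; only the two edges meeting at B involve p:
2·Area = [((-1)·p − 5·(-9)) + (5·14 − 0·p)] + 389
       = -1·p + 504 = 518
⇒ p = -14.

-14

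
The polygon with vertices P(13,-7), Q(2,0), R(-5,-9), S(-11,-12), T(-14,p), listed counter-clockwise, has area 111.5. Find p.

-14

The doubled signed area Σ (x_i y_{i+1} − x_{i+1} y_i) is linear in p.
With p=0 it equals -113; the coefficient of p is -24 (from the two edges through T).
So -24·p + -113 = 2·111.5 = 223 ⇒ p = -14.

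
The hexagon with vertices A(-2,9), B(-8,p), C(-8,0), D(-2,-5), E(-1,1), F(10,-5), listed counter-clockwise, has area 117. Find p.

9

The doubled signed area Σ (x_i y_{i+1} − x_{i+1} y_i) is linear in p.
With p=0 it equals 180; the coefficient of p is 6 (from the two edges through B).
So 6·p + 180 = 2·117 = 234 ⇒ p = 9.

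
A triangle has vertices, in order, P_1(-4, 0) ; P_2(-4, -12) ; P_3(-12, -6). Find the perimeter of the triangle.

32

|P_1P_2| = √((0)² + (-12)²) = √144 = 12
|P_2P_3| = √((-8)² + (6)²) = √100 = 10
|P_3P_1| = √((8)² + (6)²) = √100 = 10
Perimeter = 12 + 10 + 10 = 32.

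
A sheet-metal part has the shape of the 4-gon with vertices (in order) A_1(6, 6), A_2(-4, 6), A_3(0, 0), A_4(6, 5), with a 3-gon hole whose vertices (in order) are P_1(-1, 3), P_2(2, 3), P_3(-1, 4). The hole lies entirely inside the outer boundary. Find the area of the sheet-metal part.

Outer boundary:
Σ = (60) + (0) + (0) + (6) = 66
Area = |Σ|/2 = 33.
Hole:
P_1→P_2: (-1)(3) − (2)(3) = -9
P_2→P_3: (2)(4) − (-1)(3) = 11
P_3→P_1: (-1)(3) − (-1)(4) = 1
Σ = 3
Area = |Σ|/2 = 1.5.
Net area = 33 − 1.5 = 31.5.

31.5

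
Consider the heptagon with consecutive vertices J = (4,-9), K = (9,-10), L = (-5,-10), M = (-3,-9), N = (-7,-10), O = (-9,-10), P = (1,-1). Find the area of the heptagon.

Apply the shoelace formula: 2A = Σ (x_i·y_{i+1} − x_{i+1}·y_i), indices taken mod 7.
Cross-terms: 41, -140, 15, -33, -20, 19, -5  ⇒  Σ = -123
Area = |Σ|/2 = 61.5.

61.5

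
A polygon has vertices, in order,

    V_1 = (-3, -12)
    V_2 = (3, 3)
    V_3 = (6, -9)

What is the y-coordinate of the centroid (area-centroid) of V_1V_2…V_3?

Apply the surveyor's formula. First the cross-terms c_i = x_i·y_{i+1} − x_{i+1}·y_i:
  27, -45, -99  ⇒  2A = -117, A = -58.5.
Then Σ (y_i + y_{i+1})·c_i = 2106, so ȳ = 2106 / (6·(-58.5)) = -6.

-6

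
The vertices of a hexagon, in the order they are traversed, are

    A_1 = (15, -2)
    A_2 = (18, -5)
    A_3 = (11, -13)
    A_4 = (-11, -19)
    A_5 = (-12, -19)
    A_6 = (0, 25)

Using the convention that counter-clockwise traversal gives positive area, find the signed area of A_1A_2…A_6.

-632

Apply the surveyor's formula: 2A = Σ (x_i·y_{i+1} − x_{i+1}·y_i), indices taken mod 6.
Σ = (-39) + (-179) + (-352) + (-19) + (-300) + (-375) = -1264
Signed area = Σ/2 = -632 (negative ⇒ clockwise traversal).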